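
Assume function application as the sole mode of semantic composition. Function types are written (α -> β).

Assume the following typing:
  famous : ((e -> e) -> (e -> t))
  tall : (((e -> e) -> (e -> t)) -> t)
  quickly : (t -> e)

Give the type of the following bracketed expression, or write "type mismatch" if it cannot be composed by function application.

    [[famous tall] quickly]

e

At [famous tall], tall : (((e -> e) -> (e -> t)) -> t) takes famous : ((e -> e) -> (e -> t)), giving t.
At [[famous tall] quickly], quickly : (t -> e) takes [famous tall] : t, giving e.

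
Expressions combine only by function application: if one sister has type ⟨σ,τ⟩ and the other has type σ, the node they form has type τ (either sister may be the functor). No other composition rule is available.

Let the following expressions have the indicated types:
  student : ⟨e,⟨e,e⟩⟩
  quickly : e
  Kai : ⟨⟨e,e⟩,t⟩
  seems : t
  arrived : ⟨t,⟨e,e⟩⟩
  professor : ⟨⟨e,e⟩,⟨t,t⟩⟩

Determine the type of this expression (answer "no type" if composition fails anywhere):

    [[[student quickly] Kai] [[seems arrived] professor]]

t

[student quickly]: functor student : ⟨e,⟨e,e⟩⟩, argument quickly : e; result ⟨e,e⟩.
[[student quickly] Kai]: functor Kai : ⟨⟨e,e⟩,t⟩, argument [student quickly] : ⟨e,e⟩; result t.
[seems arrived]: functor arrived : ⟨t,⟨e,e⟩⟩, argument seems : t; result ⟨e,e⟩.
[[seems arrived] professor]: functor professor : ⟨⟨e,e⟩,⟨t,t⟩⟩, argument [seems arrived] : ⟨e,e⟩; result ⟨t,t⟩.
[[[student quickly] Kai] [[seems arrived] professor]]: functor [[seems arrived] professor] : ⟨t,t⟩, argument [[student quickly] Kai] : t; result t.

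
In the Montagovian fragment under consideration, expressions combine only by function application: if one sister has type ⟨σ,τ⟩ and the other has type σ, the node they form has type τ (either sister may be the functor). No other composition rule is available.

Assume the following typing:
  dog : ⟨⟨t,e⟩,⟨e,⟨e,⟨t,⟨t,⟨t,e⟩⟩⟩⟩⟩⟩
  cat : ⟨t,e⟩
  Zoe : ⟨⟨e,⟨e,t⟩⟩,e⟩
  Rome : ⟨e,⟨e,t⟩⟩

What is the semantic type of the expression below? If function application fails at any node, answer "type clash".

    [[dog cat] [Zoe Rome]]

⟨e,⟨t,⟨t,⟨t,e⟩⟩⟩⟩

[dog cat]: ⟨⟨t,e⟩,⟨e,⟨e,⟨t,⟨t,⟨t,e⟩⟩⟩⟩⟩⟩ applied to ⟨t,e⟩ yields ⟨e,⟨e,⟨t,⟨t,⟨t,e⟩⟩⟩⟩⟩.
[Zoe Rome]: ⟨⟨e,⟨e,t⟩⟩,e⟩ applied to ⟨e,⟨e,t⟩⟩ yields e.
[[dog cat] [Zoe Rome]]: ⟨e,⟨e,⟨t,⟨t,⟨t,e⟩⟩⟩⟩⟩ applied to e yields ⟨e,⟨t,⟨t,⟨t,e⟩⟩⟩⟩.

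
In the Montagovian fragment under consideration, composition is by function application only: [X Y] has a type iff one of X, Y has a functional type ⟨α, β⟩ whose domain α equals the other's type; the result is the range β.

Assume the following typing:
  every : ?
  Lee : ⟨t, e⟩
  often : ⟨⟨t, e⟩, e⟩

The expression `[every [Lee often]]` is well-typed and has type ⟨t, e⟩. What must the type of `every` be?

At [every [Lee often]] (required: ⟨t, e⟩): [Lee often] is e, which is not a function with range ⟨t, e⟩; hence every is the functor — type ⟨e, ⟨t, e⟩⟩.

⟨e, ⟨t, e⟩⟩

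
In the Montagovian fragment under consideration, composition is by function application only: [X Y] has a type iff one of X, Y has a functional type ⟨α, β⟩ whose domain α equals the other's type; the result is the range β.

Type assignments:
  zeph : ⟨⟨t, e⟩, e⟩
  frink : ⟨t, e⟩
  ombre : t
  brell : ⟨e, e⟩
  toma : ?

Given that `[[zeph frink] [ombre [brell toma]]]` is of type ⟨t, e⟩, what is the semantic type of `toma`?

⟨⟨e, e⟩, ⟨t, ⟨e, ⟨t, e⟩⟩⟩⟩

[[zeph frink] [ombre [brell toma]]] must have type ⟨t, e⟩. The sister [zeph frink] has type e; that is not a function onto ⟨t, e⟩, so [ombre [brell toma]] must be the functor, of type ⟨e, ⟨t, e⟩⟩.
[ombre [brell toma]] must have type ⟨e, ⟨t, e⟩⟩. The sister ombre has type t; that is not a function onto ⟨e, ⟨t, e⟩⟩, so [brell toma] must be the functor, of type ⟨t, ⟨e, ⟨t, e⟩⟩⟩.
[brell toma] must have type ⟨t, ⟨e, ⟨t, e⟩⟩⟩. The sister brell has type ⟨e, e⟩; that is not a function onto ⟨t, ⟨e, ⟨t, e⟩⟩⟩, so toma must be the functor, of type ⟨⟨e, e⟩, ⟨t, ⟨e, ⟨t, e⟩⟩⟩⟩.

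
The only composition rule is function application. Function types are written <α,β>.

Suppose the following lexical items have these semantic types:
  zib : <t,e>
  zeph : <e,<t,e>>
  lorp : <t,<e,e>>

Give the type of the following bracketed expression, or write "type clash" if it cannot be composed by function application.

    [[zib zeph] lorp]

type clash

[zib zeph]: <t,e> with <e,<t,e>> — neither is a function whose domain matches the other; composition fails here.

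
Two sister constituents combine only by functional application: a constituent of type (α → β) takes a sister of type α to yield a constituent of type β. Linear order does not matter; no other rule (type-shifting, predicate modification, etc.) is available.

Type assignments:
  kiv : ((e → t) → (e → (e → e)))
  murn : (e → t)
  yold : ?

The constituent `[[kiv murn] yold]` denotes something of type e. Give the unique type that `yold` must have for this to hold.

((e → (e → e)) → e)

At [[kiv murn] yold] (required: e): [kiv murn] is (e → (e → e)), which is not a function with range e; hence yold is the functor — type ((e → (e → e)) → e).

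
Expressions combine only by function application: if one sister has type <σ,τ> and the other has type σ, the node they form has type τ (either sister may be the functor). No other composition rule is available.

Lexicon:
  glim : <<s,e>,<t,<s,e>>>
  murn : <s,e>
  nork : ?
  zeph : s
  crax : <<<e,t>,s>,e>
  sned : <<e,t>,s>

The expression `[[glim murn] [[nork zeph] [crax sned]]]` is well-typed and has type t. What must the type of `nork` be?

[[glim murn] [[nork zeph] [crax sned]]] must have type t. The sister [glim murn] has type <t,<s,e>>; that is not a function onto t, so [[nork zeph] [crax sned]] must be the functor, of type <<t,<s,e>>,t>.
[[nork zeph] [crax sned]] must have type <<t,<s,e>>,t>. The sister [crax sned] has type e; that is not a function onto <<t,<s,e>>,t>, so [nork zeph] must be the functor, of type <e,<<t,<s,e>>,t>>.
[nork zeph] must have type <e,<<t,<s,e>>,t>>. The sister zeph has type s; that is not a function onto <e,<<t,<s,e>>,t>>, so nork must be the functor, of type <s,<e,<<t,<s,e>>,t>>>.

<s,<e,<<t,<s,e>>,t>>>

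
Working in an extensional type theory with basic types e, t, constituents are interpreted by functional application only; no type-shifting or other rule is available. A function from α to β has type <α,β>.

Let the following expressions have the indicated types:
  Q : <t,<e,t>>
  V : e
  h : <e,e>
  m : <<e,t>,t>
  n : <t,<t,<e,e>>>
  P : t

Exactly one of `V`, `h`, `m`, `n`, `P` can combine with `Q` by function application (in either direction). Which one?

V : e — does not combine with Q.
h : <e,e> — does not combine with Q.
m : <<e,t>,t> — does not combine with Q.
n : <t,<t,<e,e>>> — does not combine with Q.
P — combines: Q : <t,<e,t>> takes P : t as argument, giving <e,t>.

P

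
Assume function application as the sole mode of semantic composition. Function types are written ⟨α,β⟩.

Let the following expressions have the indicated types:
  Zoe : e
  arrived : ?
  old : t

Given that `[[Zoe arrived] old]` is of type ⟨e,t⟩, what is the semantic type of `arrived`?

For [[Zoe arrived] old] to have type ⟨e,t⟩ with old of type t, [Zoe arrived] must be the function: [Zoe arrived] : ⟨t,⟨e,t⟩⟩.
For [Zoe arrived] to have type ⟨t,⟨e,t⟩⟩ with Zoe of type e, arrived must be the function: arrived : ⟨e,⟨t,⟨e,t⟩⟩⟩.

⟨e,⟨t,⟨e,t⟩⟩⟩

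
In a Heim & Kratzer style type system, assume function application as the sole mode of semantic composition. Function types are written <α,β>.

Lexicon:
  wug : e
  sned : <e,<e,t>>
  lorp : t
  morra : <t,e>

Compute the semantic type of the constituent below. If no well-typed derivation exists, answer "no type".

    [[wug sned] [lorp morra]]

t

At [wug sned], sned : <e,<e,t>> takes wug : e, giving <e,t>.
At [lorp morra], morra : <t,e> takes lorp : t, giving e.
At [[wug sned] [lorp morra]], [wug sned] : <e,t> takes [lorp morra] : e, giving t.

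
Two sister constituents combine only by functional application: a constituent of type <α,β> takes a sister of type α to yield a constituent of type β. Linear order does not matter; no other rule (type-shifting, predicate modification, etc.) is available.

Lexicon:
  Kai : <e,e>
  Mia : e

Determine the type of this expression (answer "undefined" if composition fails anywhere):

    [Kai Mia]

[Kai Mia]: Kai is <e,e>, Mia is e; result e.

e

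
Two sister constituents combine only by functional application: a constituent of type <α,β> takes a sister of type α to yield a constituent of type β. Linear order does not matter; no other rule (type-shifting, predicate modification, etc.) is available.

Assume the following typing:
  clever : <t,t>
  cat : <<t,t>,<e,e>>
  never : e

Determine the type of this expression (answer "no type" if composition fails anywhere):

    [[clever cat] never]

e

At [clever cat], cat : <<t,t>,<e,e>> takes clever : <t,t>, giving <e,e>.
At [[clever cat] never], [clever cat] : <e,e> takes never : e, giving e.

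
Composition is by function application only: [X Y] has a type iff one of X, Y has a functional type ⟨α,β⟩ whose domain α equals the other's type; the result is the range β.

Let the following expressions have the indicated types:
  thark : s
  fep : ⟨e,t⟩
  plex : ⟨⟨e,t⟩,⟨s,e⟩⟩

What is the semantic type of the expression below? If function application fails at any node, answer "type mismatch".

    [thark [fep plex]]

[fep plex] — plex of type ⟨⟨e,t⟩,⟨s,e⟩⟩ combines with fep of type ⟨e,t⟩: type ⟨s,e⟩.
[thark [fep plex]] — [fep plex] of type ⟨s,e⟩ combines with thark of type s: type e.

e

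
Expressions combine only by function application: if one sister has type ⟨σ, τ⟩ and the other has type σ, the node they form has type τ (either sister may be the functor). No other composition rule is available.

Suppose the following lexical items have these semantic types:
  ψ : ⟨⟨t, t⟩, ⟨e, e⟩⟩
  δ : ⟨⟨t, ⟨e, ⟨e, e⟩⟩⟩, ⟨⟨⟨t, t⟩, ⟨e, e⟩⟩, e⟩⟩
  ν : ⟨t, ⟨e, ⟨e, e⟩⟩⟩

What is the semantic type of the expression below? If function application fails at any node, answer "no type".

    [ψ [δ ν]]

e

[δ ν]: δ is ⟨⟨t, ⟨e, ⟨e, e⟩⟩⟩, ⟨⟨⟨t, t⟩, ⟨e, e⟩⟩, e⟩⟩, ν is ⟨t, ⟨e, ⟨e, e⟩⟩⟩; result ⟨⟨⟨t, t⟩, ⟨e, e⟩⟩, e⟩.
[ψ [δ ν]]: [δ ν] is ⟨⟨⟨t, t⟩, ⟨e, e⟩⟩, e⟩, ψ is ⟨⟨t, t⟩, ⟨e, e⟩⟩; result e.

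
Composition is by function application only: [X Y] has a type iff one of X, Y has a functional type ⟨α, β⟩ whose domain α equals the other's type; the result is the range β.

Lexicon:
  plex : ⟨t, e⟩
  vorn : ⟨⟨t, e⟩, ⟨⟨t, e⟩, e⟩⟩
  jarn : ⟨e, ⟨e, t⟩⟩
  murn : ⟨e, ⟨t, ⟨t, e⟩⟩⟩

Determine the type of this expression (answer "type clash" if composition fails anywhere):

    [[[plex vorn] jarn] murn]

At [plex vorn], vorn : ⟨⟨t, e⟩, ⟨⟨t, e⟩, e⟩⟩ takes plex : ⟨t, e⟩, giving ⟨⟨t, e⟩, e⟩.
[[plex vorn] jarn]: ⟨⟨t, e⟩, e⟩ with ⟨e, ⟨e, t⟩⟩ — neither is a function whose domain matches the other; composition fails here.

type clash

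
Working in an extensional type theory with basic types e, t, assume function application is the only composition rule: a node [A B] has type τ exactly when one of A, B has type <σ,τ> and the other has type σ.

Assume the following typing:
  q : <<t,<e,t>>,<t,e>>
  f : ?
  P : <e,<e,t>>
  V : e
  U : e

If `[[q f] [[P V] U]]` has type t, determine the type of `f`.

[[q f] [[P V] U]] must have type t. The sister [[P V] U] has type t; that is not a function onto t, so [q f] must be the functor, of type <t,t>.
[q f] must have type <t,t>. The sister q has type <<t,<e,t>>,<t,e>>; that is not a function onto <t,t>, so f must be the functor, of type <<<t,<e,t>>,<t,e>>,<t,t>>.

<<<t,<e,t>>,<t,e>>,<t,t>>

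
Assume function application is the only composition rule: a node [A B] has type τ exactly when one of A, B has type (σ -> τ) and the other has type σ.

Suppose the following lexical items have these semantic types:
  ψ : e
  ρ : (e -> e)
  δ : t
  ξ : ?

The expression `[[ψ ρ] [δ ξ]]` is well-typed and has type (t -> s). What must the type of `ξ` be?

(t -> (e -> (t -> s)))

[[ψ ρ] [δ ξ]] is required to be (t -> s). [ψ ρ] : e cannot yield (t -> s) as functor, so [δ ξ] : (e -> (t -> s)).
[δ ξ] is required to be (e -> (t -> s)). δ : t cannot yield (e -> (t -> s)) as functor, so ξ : (t -> (e -> (t -> s))).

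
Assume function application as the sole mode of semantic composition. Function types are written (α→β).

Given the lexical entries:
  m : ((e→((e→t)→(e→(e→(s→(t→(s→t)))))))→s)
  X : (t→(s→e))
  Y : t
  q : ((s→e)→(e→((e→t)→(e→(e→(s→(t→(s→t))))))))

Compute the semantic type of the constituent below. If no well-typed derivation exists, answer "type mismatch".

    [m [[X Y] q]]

s

At [X Y], X : (t→(s→e)) takes Y : t, giving (s→e).
At [[X Y] q], q : ((s→e)→(e→((e→t)→(e→(e→(s→(t→(s→t)))))))) takes [X Y] : (s→e), giving (e→((e→t)→(e→(e→(s→(t→(s→t))))))).
At [m [[X Y] q]], m : ((e→((e→t)→(e→(e→(s→(t→(s→t)))))))→s) takes [[X Y] q] : (e→((e→t)→(e→(e→(s→(t→(s→t))))))), giving s.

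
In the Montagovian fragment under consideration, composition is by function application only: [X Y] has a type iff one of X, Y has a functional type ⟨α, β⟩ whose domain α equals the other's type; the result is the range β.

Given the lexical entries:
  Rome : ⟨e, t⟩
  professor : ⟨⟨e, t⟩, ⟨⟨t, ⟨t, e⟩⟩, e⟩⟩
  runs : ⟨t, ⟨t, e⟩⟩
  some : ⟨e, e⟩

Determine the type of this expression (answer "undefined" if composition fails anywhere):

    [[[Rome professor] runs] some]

e

[Rome professor]: professor is ⟨⟨e, t⟩, ⟨⟨t, ⟨t, e⟩⟩, e⟩⟩, Rome is ⟨e, t⟩; result ⟨⟨t, ⟨t, e⟩⟩, e⟩.
[[Rome professor] runs]: [Rome professor] is ⟨⟨t, ⟨t, e⟩⟩, e⟩, runs is ⟨t, ⟨t, e⟩⟩; result e.
[[[Rome professor] runs] some]: some is ⟨e, e⟩, [[Rome professor] runs] is e; result e.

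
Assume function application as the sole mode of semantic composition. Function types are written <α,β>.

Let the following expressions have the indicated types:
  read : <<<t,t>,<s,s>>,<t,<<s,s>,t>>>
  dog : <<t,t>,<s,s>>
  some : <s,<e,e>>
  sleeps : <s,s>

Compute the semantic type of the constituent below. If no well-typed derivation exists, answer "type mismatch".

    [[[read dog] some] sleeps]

type mismatch

At [read dog], read : <<<t,t>,<s,s>>,<t,<<s,s>,t>>> takes dog : <<t,t>,<s,s>>, giving <t,<<s,s>,t>>.
[[read dog] some]: <t,<<s,s>,t>> with <s,<e,e>> — neither is a function whose domain matches the other; composition fails here.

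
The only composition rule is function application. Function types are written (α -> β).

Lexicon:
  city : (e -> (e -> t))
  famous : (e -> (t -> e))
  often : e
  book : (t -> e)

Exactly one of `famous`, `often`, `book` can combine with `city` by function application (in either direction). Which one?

often

famous : (e -> (t -> e)) — no; city wants e, and famous wants e.
often — combines: city : (e -> (e -> t)) takes often : e as argument, giving (e -> t).
book : (t -> e) — no; city wants e, and book wants t.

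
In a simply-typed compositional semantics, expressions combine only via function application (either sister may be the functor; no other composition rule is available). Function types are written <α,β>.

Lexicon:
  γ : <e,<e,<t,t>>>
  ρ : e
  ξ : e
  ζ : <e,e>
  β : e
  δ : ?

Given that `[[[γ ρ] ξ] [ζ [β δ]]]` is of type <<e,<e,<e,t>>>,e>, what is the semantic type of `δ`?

<e,<<e,e>,<<t,t>,<<e,<e,<e,t>>>,e>>>>

[[[γ ρ] ξ] [ζ [β δ]]] must have type <<e,<e,<e,t>>>,e>. The sister [[γ ρ] ξ] has type <t,t>; that is not a function onto <<e,<e,<e,t>>>,e>, so [ζ [β δ]] must be the functor, of type <<t,t>,<<e,<e,<e,t>>>,e>>.
[ζ [β δ]] must have type <<t,t>,<<e,<e,<e,t>>>,e>>. The sister ζ has type <e,e>; that is not a function onto <<t,t>,<<e,<e,<e,t>>>,e>>, so [β δ] must be the functor, of type <<e,e>,<<t,t>,<<e,<e,<e,t>>>,e>>>.
[β δ] must have type <<e,e>,<<t,t>,<<e,<e,<e,t>>>,e>>>. The sister β has type e; that is not a function onto <<e,e>,<<t,t>,<<e,<e,<e,t>>>,e>>>, so δ must be the functor, of type <e,<<e,e>,<<t,t>,<<e,<e,<e,t>>>,e>>>>.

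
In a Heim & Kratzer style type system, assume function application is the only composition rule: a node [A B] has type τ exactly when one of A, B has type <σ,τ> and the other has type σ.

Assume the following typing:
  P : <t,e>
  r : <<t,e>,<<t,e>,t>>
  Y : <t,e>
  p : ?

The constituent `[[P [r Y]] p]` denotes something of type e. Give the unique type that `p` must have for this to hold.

<t,e>

[[P [r Y]] p] is required to be e. [P [r Y]] : t cannot yield e as functor, so p : <t,e>.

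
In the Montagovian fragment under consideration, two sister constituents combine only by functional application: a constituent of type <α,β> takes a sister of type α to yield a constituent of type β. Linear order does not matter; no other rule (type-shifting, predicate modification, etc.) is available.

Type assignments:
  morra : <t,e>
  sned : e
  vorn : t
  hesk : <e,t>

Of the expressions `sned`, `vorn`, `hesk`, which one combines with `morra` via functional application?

vorn

sned : e — neither side's domain matches the other.
vorn — combines: morra : <t,e> takes vorn : t as argument, giving e.
hesk : <e,t> — neither side's domain matches the other.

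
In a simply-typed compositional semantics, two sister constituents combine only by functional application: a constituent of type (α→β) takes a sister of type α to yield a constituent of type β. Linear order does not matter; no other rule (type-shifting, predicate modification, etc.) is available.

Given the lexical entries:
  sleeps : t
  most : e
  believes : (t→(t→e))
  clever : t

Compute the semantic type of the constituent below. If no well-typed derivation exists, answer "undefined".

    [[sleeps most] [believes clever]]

undefined

[sleeps most]: t with e — neither is a function whose domain matches the other; composition fails here.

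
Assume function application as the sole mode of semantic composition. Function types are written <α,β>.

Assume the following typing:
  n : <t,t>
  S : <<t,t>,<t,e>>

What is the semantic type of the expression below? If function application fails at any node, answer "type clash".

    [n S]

[n S]: <<t,t>,<t,e>> applied to <t,t> yields <t,e>.

<t,e>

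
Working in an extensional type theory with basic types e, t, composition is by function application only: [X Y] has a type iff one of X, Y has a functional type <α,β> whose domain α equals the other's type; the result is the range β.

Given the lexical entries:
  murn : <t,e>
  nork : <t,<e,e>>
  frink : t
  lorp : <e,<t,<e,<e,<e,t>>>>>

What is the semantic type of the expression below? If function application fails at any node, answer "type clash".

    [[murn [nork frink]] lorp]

type clash

[nork frink]: functor nork : <t,<e,e>>, argument frink : t; result <e,e>.
[murn [nork frink]]: <t,e> and <e,e> cannot combine by function application — type clash.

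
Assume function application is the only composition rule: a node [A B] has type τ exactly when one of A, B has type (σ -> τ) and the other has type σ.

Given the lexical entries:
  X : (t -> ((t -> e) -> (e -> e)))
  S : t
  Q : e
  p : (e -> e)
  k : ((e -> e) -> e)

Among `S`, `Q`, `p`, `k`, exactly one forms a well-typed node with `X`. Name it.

S

S — combines: X : (t -> ((t -> e) -> (e -> e))) takes S : t as argument, giving ((t -> e) -> (e -> e)).
Q : e — no; X wants t, and Q wants nothing (atomic).
p : (e -> e) — no; X wants t, and p wants e.
k : ((e -> e) -> e) — no; X wants t, and k wants (e -> e).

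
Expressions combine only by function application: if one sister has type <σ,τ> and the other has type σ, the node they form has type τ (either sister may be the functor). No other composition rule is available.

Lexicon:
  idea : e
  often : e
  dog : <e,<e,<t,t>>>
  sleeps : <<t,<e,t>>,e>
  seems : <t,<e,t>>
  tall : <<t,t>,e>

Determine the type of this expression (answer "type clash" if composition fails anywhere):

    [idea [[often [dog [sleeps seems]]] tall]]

[sleeps seems]: functor sleeps : <<t,<e,t>>,e>, argument seems : <t,<e,t>>; result e.
[dog [sleeps seems]]: functor dog : <e,<e,<t,t>>>, argument [sleeps seems] : e; result <e,<t,t>>.
[often [dog [sleeps seems]]]: functor [dog [sleeps seems]] : <e,<t,t>>, argument often : e; result <t,t>.
[[often [dog [sleeps seems]]] tall]: functor tall : <<t,t>,e>, argument [often [dog [sleeps seems]]] : <t,t>; result e.
At [idea [[often [dog [sleeps seems]]] tall]]: neither e nor e can take the other as argument; the node is ill-typed.

type clash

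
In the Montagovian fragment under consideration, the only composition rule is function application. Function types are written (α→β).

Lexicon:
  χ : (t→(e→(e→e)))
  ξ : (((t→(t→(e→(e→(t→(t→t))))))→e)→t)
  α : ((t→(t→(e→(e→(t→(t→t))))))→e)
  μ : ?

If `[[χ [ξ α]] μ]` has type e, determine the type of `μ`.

At [[χ [ξ α]] μ] (required: e): [χ [ξ α]] is (e→(e→e)), which is not a function with range e; hence μ is the functor — type ((e→(e→e))→e).

((e→(e→e))→e)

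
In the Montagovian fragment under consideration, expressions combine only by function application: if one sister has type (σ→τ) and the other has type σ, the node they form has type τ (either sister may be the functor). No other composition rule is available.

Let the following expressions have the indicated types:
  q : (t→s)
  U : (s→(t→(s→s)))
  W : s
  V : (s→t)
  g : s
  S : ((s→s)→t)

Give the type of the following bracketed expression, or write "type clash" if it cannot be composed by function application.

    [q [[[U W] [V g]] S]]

s

[U W]: U is (s→(t→(s→s))), W is s; result (t→(s→s)).
[V g]: V is (s→t), g is s; result t.
[[U W] [V g]]: [U W] is (t→(s→s)), [V g] is t; result (s→s).
[[[U W] [V g]] S]: S is ((s→s)→t), [[U W] [V g]] is (s→s); result t.
[q [[[U W] [V g]] S]]: q is (t→s), [[[U W] [V g]] S] is t; result s.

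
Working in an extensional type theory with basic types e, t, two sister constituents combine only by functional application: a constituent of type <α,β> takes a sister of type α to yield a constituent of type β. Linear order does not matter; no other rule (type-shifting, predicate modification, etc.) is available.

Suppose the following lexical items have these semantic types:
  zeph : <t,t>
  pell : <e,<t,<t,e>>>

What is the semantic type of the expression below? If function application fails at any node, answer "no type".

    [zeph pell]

[zeph pell]: <t,t> and <e,<t,<t,e>>> cannot combine by function application — type clash.

no type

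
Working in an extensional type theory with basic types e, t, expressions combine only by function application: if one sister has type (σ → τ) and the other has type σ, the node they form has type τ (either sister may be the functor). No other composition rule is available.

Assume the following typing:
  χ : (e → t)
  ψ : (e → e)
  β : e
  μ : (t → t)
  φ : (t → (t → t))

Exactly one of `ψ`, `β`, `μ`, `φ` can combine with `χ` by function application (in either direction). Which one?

β

ψ : (e → e) — neither side's domain matches the other.
β — combines: χ : (e → t) takes β : e as argument, giving t.
μ : (t → t) — neither side's domain matches the other.
φ : (t → (t → t)) — neither side's domain matches the other.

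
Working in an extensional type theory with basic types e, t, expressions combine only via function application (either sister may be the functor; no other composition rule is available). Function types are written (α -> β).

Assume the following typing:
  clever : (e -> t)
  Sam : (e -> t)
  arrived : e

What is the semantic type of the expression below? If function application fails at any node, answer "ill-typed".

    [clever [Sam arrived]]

ill-typed

[Sam arrived]: (e -> t) applied to e yields t.
At [clever [Sam arrived]]: neither (e -> t) nor t can take the other as argument; the node is ill-typed.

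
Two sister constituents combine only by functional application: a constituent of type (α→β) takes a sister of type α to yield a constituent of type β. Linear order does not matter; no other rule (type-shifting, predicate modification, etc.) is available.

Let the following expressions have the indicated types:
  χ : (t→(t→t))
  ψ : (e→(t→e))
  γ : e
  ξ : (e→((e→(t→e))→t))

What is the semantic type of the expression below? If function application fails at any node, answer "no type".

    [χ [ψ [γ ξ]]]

(t→t)

[γ ξ]: ξ is (e→((e→(t→e))→t)), γ is e; result ((e→(t→e))→t).
[ψ [γ ξ]]: [γ ξ] is ((e→(t→e))→t), ψ is (e→(t→e)); result t.
[χ [ψ [γ ξ]]]: χ is (t→(t→t)), [ψ [γ ξ]] is t; result (t→t).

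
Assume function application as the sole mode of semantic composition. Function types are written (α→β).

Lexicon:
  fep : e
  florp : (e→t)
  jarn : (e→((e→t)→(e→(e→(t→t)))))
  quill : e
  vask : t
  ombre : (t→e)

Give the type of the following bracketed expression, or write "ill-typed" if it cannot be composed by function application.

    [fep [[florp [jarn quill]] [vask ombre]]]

(t→t)

[jarn quill]: jarn is (e→((e→t)→(e→(e→(t→t))))), quill is e; result ((e→t)→(e→(e→(t→t)))).
[florp [jarn quill]]: [jarn quill] is ((e→t)→(e→(e→(t→t)))), florp is (e→t); result (e→(e→(t→t))).
[vask ombre]: ombre is (t→e), vask is t; result e.
[[florp [jarn quill]] [vask ombre]]: [florp [jarn quill]] is (e→(e→(t→t))), [vask ombre] is e; result (e→(t→t)).
[fep [[florp [jarn quill]] [vask ombre]]]: [[florp [jarn quill]] [vask ombre]] is (e→(t→t)), fep is e; result (t→t).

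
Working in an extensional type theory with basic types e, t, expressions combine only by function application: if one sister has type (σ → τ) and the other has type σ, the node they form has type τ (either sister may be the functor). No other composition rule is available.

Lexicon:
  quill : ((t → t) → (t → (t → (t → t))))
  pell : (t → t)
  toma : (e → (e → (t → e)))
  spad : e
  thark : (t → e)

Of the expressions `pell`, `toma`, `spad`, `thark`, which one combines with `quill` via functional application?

pell — combines: quill : ((t → t) → (t → (t → (t → t)))) takes pell : (t → t) as argument, giving (t → (t → (t → t))).
toma : (e → (e → (t → e))) — does not combine with quill.
spad : e — does not combine with quill.
thark : (t → e) — does not combine with quill.

pell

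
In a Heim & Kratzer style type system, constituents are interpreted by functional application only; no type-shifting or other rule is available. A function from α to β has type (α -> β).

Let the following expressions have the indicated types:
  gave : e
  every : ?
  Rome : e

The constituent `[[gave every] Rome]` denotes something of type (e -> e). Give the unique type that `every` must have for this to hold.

(e -> (e -> (e -> e)))

At [[gave every] Rome] (required: (e -> e)): Rome is e, which is not a function with range (e -> e); hence [gave every] is the functor — type (e -> (e -> e)).
At [gave every] (required: (e -> (e -> e))): gave is e, which is not a function with range (e -> (e -> e)); hence every is the functor — type (e -> (e -> (e -> e))).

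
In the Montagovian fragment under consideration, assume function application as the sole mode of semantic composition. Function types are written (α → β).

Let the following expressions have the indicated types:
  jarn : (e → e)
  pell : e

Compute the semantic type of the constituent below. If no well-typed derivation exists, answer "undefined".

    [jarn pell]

[jarn pell]: functor jarn : (e → e), argument pell : e; result e.

e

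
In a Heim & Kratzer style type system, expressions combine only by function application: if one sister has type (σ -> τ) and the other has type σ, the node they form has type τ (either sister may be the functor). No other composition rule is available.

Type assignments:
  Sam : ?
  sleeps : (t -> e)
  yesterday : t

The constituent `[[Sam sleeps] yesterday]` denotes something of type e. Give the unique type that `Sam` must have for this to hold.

For [[Sam sleeps] yesterday] to have type e with yesterday of type t, [Sam sleeps] must be the function: [Sam sleeps] : (t -> e).
For [Sam sleeps] to have type (t -> e) with sleeps of type (t -> e), Sam must be the function: Sam : ((t -> e) -> (t -> e)).

((t -> e) -> (t -> e))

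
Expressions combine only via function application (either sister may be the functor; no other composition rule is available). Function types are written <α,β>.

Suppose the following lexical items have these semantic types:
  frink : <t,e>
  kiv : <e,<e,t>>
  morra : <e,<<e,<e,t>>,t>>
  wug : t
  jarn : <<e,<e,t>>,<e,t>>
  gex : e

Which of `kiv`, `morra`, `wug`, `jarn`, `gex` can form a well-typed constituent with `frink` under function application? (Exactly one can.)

kiv : <e,<e,t>> — frink needs t; kiv needs e; neither fits.
morra : <e,<<e,<e,t>>,t>> — frink needs t; morra needs e; neither fits.
wug — combines: frink : <t,e> takes wug : t as argument, giving e.
jarn : <<e,<e,t>>,<e,t>> — frink needs t; jarn needs <e,<e,t>>; neither fits.
gex : e — frink needs t; gex needs nothing (atomic); neither fits.

wug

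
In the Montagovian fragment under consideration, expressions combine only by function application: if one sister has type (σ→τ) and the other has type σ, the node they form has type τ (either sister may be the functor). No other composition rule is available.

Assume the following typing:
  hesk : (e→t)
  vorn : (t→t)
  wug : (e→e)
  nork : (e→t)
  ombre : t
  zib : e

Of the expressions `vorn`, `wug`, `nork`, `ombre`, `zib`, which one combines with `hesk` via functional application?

zib

vorn : (t→t) — hesk needs e; vorn needs t; neither fits.
wug : (e→e) — hesk needs e; wug needs e; neither fits.
nork : (e→t) — hesk needs e; nork needs e; neither fits.
ombre : t — hesk needs e; ombre needs nothing (atomic); neither fits.
zib — combines: hesk : (e→t) takes zib : e as argument, giving t.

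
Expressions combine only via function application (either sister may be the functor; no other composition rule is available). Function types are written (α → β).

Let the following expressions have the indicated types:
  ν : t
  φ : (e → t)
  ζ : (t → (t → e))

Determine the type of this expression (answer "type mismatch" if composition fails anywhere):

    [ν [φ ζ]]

At [φ ζ]: neither (e → t) nor (t → (t → e)) can take the other as argument; the node is ill-typed.

type mismatch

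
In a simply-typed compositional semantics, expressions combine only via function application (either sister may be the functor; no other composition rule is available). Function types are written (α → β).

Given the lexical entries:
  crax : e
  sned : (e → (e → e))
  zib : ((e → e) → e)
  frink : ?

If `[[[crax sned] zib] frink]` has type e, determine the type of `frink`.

(e → e)

At [[[crax sned] zib] frink] (required: e): [[crax sned] zib] is e, which is not a function with range e; hence frink is the functor — type (e → e).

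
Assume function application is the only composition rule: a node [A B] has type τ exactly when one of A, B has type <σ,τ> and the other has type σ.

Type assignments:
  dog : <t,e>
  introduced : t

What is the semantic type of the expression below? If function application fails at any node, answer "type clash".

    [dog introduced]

[dog introduced]: functor dog : <t,e>, argument introduced : t; result e.

e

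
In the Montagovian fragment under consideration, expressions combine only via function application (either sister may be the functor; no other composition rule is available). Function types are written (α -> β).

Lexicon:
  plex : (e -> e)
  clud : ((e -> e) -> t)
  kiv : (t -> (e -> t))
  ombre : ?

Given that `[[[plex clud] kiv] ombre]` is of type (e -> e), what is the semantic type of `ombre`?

((e -> t) -> (e -> e))

[[[plex clud] kiv] ombre] must have type (e -> e). The sister [[plex clud] kiv] has type (e -> t); that is not a function onto (e -> e), so ombre must be the functor, of type ((e -> t) -> (e -> e)).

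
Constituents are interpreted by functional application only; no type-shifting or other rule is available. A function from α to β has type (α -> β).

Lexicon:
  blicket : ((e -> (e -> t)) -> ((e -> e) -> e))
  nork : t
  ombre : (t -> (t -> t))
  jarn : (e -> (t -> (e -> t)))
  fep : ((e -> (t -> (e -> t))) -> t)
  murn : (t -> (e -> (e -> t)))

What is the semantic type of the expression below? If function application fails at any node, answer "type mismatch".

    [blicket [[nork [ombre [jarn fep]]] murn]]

((e -> e) -> e)

[jarn fep]: ((e -> (t -> (e -> t))) -> t) applied to (e -> (t -> (e -> t))) yields t.
[ombre [jarn fep]]: (t -> (t -> t)) applied to t yields (t -> t).
[nork [ombre [jarn fep]]]: (t -> t) applied to t yields t.
[[nork [ombre [jarn fep]]] murn]: (t -> (e -> (e -> t))) applied to t yields (e -> (e -> t)).
[blicket [[nork [ombre [jarn fep]]] murn]]: ((e -> (e -> t)) -> ((e -> e) -> e)) applied to (e -> (e -> t)) yields ((e -> e) -> e).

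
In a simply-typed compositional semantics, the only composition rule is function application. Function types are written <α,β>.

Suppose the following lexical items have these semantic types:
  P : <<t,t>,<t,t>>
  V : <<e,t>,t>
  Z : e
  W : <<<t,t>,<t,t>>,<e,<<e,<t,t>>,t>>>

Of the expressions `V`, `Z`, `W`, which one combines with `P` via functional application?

V : <<e,t>,t> — no; P wants <t,t>, and V wants <e,t>.
Z : e — no; P wants <t,t>, and Z wants nothing (atomic).
W — combines: W : <<<t,t>,<t,t>>,<e,<<e,<t,t>>,t>>> takes P : <<t,t>,<t,t>> as argument, giving <e,<<e,<t,t>>,t>>.

W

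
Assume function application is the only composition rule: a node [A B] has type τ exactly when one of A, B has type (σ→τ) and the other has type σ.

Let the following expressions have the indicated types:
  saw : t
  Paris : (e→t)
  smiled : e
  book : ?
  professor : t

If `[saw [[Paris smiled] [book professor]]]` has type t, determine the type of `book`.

For [saw [[Paris smiled] [book professor]]] to have type t with saw of type t, [[Paris smiled] [book professor]] must be the function: [[Paris smiled] [book professor]] : (t→t).
For [[Paris smiled] [book professor]] to have type (t→t) with [Paris smiled] of type t, [book professor] must be the function: [book professor] : (t→(t→t)).
For [book professor] to have type (t→(t→t)) with professor of type t, book must be the function: book : (t→(t→(t→t))).

(t→(t→(t→t)))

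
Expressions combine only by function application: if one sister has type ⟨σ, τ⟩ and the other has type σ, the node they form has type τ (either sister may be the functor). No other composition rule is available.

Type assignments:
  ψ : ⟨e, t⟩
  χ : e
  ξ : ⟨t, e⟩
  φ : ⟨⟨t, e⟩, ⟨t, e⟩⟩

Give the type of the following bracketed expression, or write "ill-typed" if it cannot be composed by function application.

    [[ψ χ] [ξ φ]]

e

[ψ χ]: ψ is ⟨e, t⟩, χ is e; result t.
[ξ φ]: φ is ⟨⟨t, e⟩, ⟨t, e⟩⟩, ξ is ⟨t, e⟩; result ⟨t, e⟩.
[[ψ χ] [ξ φ]]: [ξ φ] is ⟨t, e⟩, [ψ χ] is t; result e.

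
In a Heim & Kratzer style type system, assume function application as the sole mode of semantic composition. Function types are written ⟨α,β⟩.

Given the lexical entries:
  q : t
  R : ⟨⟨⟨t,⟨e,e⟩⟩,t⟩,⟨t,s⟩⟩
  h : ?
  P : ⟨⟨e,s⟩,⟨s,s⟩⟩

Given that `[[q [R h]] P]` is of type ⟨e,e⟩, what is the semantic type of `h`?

[[q [R h]] P] is required to be ⟨e,e⟩. P : ⟨⟨e,s⟩,⟨s,s⟩⟩ cannot yield ⟨e,e⟩ as functor, so [q [R h]] : ⟨⟨⟨e,s⟩,⟨s,s⟩⟩,⟨e,e⟩⟩.
[q [R h]] is required to be ⟨⟨⟨e,s⟩,⟨s,s⟩⟩,⟨e,e⟩⟩. q : t cannot yield ⟨⟨⟨e,s⟩,⟨s,s⟩⟩,⟨e,e⟩⟩ as functor, so [R h] : ⟨t,⟨⟨⟨e,s⟩,⟨s,s⟩⟩,⟨e,e⟩⟩⟩.
[R h] is required to be ⟨t,⟨⟨⟨e,s⟩,⟨s,s⟩⟩,⟨e,e⟩⟩⟩. R : ⟨⟨⟨t,⟨e,e⟩⟩,t⟩,⟨t,s⟩⟩ cannot yield ⟨t,⟨⟨⟨e,s⟩,⟨s,s⟩⟩,⟨e,e⟩⟩⟩ as functor, so h : ⟨⟨⟨⟨t,⟨e,e⟩⟩,t⟩,⟨t,s⟩⟩,⟨t,⟨⟨⟨e,s⟩,⟨s,s⟩⟩,⟨e,e⟩⟩⟩⟩.

⟨⟨⟨⟨t,⟨e,e⟩⟩,t⟩,⟨t,s⟩⟩,⟨t,⟨⟨⟨e,s⟩,⟨s,s⟩⟩,⟨e,e⟩⟩⟩⟩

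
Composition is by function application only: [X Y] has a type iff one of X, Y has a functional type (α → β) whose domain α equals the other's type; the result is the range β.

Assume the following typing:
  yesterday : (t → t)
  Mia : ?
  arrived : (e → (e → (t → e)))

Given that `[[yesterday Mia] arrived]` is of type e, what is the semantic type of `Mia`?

[[yesterday Mia] arrived] must have type e. The sister arrived has type (e → (e → (t → e))); that is not a function onto e, so [yesterday Mia] must be the functor, of type ((e → (e → (t → e))) → e).
[yesterday Mia] must have type ((e → (e → (t → e))) → e). The sister yesterday has type (t → t); that is not a function onto ((e → (e → (t → e))) → e), so Mia must be the functor, of type ((t → t) → ((e → (e → (t → e))) → e)).

((t → t) → ((e → (e → (t → e))) → e))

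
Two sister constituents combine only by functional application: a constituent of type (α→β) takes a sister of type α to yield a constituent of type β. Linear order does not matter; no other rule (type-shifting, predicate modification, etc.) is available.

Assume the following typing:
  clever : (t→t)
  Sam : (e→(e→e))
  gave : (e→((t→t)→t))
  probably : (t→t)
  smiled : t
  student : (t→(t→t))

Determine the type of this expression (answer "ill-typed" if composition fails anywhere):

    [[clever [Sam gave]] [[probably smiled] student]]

[Sam gave]: (e→(e→e)) with (e→((t→t)→t)) — neither is a function whose domain matches the other; composition fails here.

ill-typed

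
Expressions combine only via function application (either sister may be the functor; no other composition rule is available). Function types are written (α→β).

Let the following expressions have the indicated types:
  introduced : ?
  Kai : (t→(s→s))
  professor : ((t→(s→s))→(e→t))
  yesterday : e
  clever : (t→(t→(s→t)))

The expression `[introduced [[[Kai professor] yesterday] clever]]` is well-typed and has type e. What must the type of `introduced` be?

For [introduced [[[Kai professor] yesterday] clever]] to have type e with [[[Kai professor] yesterday] clever] of type (t→(s→t)), introduced must be the function: introduced : ((t→(s→t))→e).

((t→(s→t))→e)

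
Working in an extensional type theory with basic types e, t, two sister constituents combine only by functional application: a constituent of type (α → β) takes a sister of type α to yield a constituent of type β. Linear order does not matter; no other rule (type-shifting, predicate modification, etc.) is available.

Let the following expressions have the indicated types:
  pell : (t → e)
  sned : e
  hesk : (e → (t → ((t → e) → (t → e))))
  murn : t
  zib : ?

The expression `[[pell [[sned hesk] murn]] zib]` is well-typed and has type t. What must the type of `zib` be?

[[pell [[sned hesk] murn]] zib] is required to be t. [pell [[sned hesk] murn]] : (t → e) cannot yield t as functor, so zib : ((t → e) → t).

((t → e) → t)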